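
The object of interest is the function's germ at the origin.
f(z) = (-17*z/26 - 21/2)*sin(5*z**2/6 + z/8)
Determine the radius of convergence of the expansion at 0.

The radius of convergence is infinite.

The factor sin(5*z**2/6 + z/8) is entire and contributes no finite singular point.
The polynomial part has no poles.
No finite singular points: the Taylor series at 0 converges everywhere.


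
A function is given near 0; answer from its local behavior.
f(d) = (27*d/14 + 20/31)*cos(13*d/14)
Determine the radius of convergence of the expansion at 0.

The factor cos(13*d/14) is entire and contributes no finite singular point.
The polynomial part has no poles.
No finite singular points: the Taylor series at 0 converges everywhere.

The radius of convergence is infinite.


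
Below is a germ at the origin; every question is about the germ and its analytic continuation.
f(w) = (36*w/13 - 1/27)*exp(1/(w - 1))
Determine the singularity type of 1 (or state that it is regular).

The point is an essential singularity.

The exponent 1/(w - (1)) has a pole at 1, so exp(1/(w - (1))) takes every nonzero value near it: an essential singularity (not a pole of any order).


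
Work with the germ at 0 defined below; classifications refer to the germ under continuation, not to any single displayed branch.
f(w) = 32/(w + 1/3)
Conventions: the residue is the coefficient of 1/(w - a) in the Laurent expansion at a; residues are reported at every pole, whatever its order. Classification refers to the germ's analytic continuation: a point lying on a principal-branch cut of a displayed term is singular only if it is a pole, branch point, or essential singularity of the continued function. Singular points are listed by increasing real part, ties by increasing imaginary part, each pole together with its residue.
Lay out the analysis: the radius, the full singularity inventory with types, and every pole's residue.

Radius of convergence at 0: 1/3.
At -1/3: a pole of order 1; residue 32.

Denominator factor (w + 1/3): pole of order 1 at -1/3, modulus 1/3.
The radius of convergence is the smallest modulus among the singular points: 1/3.
At the order-1 pole -1/3 set g(w) = (w - (-1/3))*f(w) = 32.
Simple pole: residue = g(a) at a = -1/3, which is 32.


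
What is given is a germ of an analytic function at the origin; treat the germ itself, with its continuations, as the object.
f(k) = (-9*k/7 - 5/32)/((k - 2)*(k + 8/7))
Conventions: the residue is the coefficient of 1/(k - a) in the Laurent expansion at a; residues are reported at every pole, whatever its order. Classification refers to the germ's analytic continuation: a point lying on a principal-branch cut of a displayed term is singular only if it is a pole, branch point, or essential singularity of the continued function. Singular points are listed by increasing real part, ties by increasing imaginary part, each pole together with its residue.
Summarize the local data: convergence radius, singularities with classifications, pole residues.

Radius of convergence at 0: 8/7.
At -8/7: a pole of order 1; residue -2059/4928.
At 2: a pole of order 1; residue -611/704.

Denominator factor (k + 8/7): pole of order 1 at -8/7, modulus 8/7.
Denominator factor (k - 2): pole of order 1 at 2, modulus 2.
The radius of convergence is the smallest modulus among the singular points: 8/7.
At the order-1 pole -8/7 set g(k) = (k - (-8/7))*f(k) = (-9*k/7 - 5/32)/(k - 2).
Simple pole: residue = g(a) at a = -8/7, which is -2059/4928.
At the order-1 pole 2 set g(k) = (k - (2))*f(k) = (-9*k/7 - 5/32)/(k + 8/7).
Simple pole: residue = g(a) at a = 2, which is -611/704.
List the singular points by increasing real part (a conjugate pair: the negative imaginary part first).


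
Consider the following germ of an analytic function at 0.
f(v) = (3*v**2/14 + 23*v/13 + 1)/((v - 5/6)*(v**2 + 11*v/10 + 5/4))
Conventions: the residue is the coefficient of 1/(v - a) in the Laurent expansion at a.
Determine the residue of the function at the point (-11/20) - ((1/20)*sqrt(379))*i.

The factor v**2 + 11*v/10 + 5/4 splits as (v - a)(v - a') with a = (-11/20) - ((1/20)*sqrt(379))*i, a' = (-11/20) + ((1/20)*sqrt(379))*i. At the order-1 pole a set g(v) = (v - a)*f(v) = [(3*v**2/14 + 23*v/13 + 1)/(v - 5/6)] / (v - a').
Simple pole: residue = g(a) at a = (-11/20) - ((1/20)*sqrt(379))*i, which is (-6585/18746) + ((52644/3552367)*sqrt(379))*i.

The residue is (-6585/18746) + ((52644/3552367)*sqrt(379))*i.


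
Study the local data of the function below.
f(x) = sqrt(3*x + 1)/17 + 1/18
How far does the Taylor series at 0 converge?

The radius of convergence is 1/3.

Branch term (1/17)*sqrt(1 - x/(-1/3)): its argument vanishes at x = -1/3, a square-root branch point, modulus 1/3.
The radius of convergence is the smallest modulus among the singular points: 1/3.


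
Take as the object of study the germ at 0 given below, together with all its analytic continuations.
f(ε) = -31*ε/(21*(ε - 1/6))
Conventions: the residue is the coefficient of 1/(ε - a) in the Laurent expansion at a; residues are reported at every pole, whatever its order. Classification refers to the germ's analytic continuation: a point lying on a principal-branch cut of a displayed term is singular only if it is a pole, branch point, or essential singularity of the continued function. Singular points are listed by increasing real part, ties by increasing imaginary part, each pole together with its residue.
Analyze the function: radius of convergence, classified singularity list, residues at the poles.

Radius of convergence at 0: 1/6.
At 1/6: a pole of order 1; residue -31/126.

Denominator factor (ε - 1/6): pole of order 1 at 1/6, modulus 1/6.
The radius of convergence is the smallest modulus among the singular points: 1/6.
At the order-1 pole 1/6 set g(ε) = (ε - (1/6))*f(ε) = -31*ε/21.
Simple pole: residue = g(a) at a = 1/6, which is -31/126.


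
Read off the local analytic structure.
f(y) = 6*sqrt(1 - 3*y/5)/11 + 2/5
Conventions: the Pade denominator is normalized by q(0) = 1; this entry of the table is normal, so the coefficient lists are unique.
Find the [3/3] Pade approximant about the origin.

The Pade approximant has numerator coefficients [52/55, -48/55, 621/2750, -783/55000]; denominator coefficients [1, -3/4, 27/200, -27/8000].

Taylor coefficients needed (expand at 0): a_0 = 52/55, a_1 = -9/55, a_2 = -27/1100, a_3 = -81/11000, a_4 = -243/88000, a_5 = -5103/4400000, a_6 = -45927/88000000.
Write the denominator as Q(y) = 1 + q1*y + q2*y^2 + q3*y^3. Requiring Q*f - P = O(y^7) with deg P <= 3 kills the coefficients of y^4..y^6 in Q*f:
  y^4: a_4 + q1*a_3 + q2*a_2 + q3*a_1 = 0, i.e. -243/88000 + (-81/11000)*q1 + (-27/1100)*q2 + (-9/55)*q3 = 0.
  y^5: a_5 + q1*a_4 + q2*a_3 + q3*a_2 = 0, i.e. -5103/4400000 + (-243/88000)*q1 + (-81/11000)*q2 + (-27/1100)*q3 = 0.
  y^6: a_6 + q1*a_5 + q2*a_4 + q3*a_3 = 0, i.e. -45927/88000000 + (-5103/4400000)*q1 + (-243/88000)*q2 + (-81/11000)*q3 = 0.
Solving this linear system: q1 = -3/4, q2 = 27/200, q3 = -27/8000.
The numerator is Q*f truncated at degree 3: P0 = a_0 = 52/55; P1 = a_1 + q1*a_0 = -48/55; P2 = a_2 + q1*a_1 + q2*a_0 = 621/2750; P3 = a_3 + q1*a_2 + q2*a_1 + q3*a_0 = -783/55000.


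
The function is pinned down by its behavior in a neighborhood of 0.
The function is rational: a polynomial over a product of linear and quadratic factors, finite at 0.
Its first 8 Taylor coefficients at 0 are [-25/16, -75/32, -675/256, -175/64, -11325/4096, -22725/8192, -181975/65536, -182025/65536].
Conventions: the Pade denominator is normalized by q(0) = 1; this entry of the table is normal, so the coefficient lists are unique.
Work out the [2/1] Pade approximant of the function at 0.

Taylor coefficients needed (read off): a_0 = -25/16, a_1 = -75/32, a_2 = -675/256, a_3 = -175/64.
Write the denominator as Q(φ) = 1 + q1*φ. Requiring Q*f - P = O(φ^4) with deg P <= 2 kills the coefficients of φ^3..φ^3 in Q*f:
  φ^3: a_3 + q1*a_2 = 0, i.e. -175/64 + (-675/256)*q1 = 0.
Solving this linear system: q1 = -28/27.
The numerator is Q*f truncated at degree 2: P0 = a_0 = -25/16; P1 = a_1 + q1*a_0 = -625/864; P2 = a_2 + q1*a_1 = -475/2304.

The Pade approximant has numerator coefficients [-25/16, -625/864, -475/2304]; denominator coefficients [1, -28/27].


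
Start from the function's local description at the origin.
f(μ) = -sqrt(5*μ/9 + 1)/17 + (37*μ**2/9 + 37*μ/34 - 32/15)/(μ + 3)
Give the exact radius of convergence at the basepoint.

The radius of convergence is 9/5.

Denominator factor (μ + 3): pole of order 1 at -3, modulus 3.
Branch term (-1/17)*sqrt(1 - μ/(-9/5)): its argument vanishes at μ = -9/5, a square-root branch point, modulus 9/5.
The radius of convergence is the smallest modulus among the singular points: 9/5.


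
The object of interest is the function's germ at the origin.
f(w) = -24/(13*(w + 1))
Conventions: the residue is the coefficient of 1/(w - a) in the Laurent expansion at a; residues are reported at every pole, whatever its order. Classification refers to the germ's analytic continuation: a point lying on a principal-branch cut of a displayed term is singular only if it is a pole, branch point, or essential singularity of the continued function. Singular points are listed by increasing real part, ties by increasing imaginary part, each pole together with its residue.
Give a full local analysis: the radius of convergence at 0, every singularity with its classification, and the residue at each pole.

Radius of convergence at 0: 1.
At -1: a pole of order 1; residue -24/13.

Denominator factor (w + 1): pole of order 1 at -1, modulus 1.
The radius of convergence is the smallest modulus among the singular points: 1.
At the order-1 pole -1 set g(w) = (w - (-1))*f(w) = -24/13.
Simple pole: residue = g(a) at a = -1, which is -24/13.


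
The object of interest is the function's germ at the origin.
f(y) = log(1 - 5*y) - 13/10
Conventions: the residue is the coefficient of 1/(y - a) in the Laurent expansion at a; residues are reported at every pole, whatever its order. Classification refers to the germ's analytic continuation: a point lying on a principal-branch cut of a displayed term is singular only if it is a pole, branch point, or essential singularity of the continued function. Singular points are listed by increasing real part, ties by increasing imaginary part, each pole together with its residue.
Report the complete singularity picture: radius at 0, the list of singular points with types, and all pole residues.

Branch term (1)*log(1 - y/(1/5)): its argument vanishes at y = 1/5, a logarithmic branch point, modulus 1/5.
The radius of convergence is the smallest modulus among the singular points: 1/5.

Radius of convergence at 0: 1/5.
At 1/5: a logarithmic branch point.


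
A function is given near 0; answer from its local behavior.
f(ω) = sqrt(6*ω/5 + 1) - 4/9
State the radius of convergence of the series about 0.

Branch term (1)*sqrt(1 - ω/(-5/6)): its argument vanishes at ω = -5/6, a square-root branch point, modulus 5/6.
The radius of convergence is the smallest modulus among the singular points: 5/6.

The radius of convergence is 5/6.


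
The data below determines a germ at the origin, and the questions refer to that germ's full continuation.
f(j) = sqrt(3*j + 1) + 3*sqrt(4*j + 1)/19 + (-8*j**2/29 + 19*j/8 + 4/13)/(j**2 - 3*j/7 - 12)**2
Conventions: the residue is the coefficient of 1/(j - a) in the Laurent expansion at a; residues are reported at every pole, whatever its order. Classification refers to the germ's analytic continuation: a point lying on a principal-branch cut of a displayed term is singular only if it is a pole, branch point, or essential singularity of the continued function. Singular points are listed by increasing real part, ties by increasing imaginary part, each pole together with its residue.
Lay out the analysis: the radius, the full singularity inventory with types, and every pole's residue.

Denominator factor (j**2 - 3*j/7 - 12)^2: discriminant 2361/49, real irrational roots 3/14 + (1/14)*sqrt(2361) and 3/14 - (1/14)*sqrt(2361); poles of order 2, moduli 3/14 + (1/14)*sqrt(2361) and -3/14 + (1/14)*sqrt(2361).
Branch term (1)*sqrt(1 - j/(-1/3)): its argument vanishes at j = -1/3, a square-root branch point, modulus 1/3.
Branch term (3/19)*sqrt(1 - j/(-1/4)): its argument vanishes at j = -1/4, a square-root branch point, modulus 1/4.
The radius of convergence is the smallest modulus among the singular points: 1/4.
The branch terms are analytic at 3/14 - (1/14)*sqrt(2361) and contribute nothing to the residue; only the rational part matters.
The factor j**2 - 3*j/7 - 12 splits as (j - a)(j - a') with a = 3/14 - (1/14)*sqrt(2361), a' = 3/14 + (1/14)*sqrt(2361). At the order-2 pole a set g(j) = (j - a)^2*(rational part) = [-8*j**2/29 + 19*j/8 + 4/13] / (j - a')^2.
Order-2 pole: residue = g'(a); g'(3/14 - (1/14)*sqrt(2361)) = (8538593/16812152136)*sqrt(2361), so the residue is (8538593/16812152136)*sqrt(2361).
The branch terms are analytic at 3/14 + (1/14)*sqrt(2361) and contribute nothing to the residue; only the rational part matters.
The factor j**2 - 3*j/7 - 12 splits as (j - a)(j - a') with a = 3/14 + (1/14)*sqrt(2361), a' = 3/14 - (1/14)*sqrt(2361). At the order-2 pole a set g(j) = (j - a)^2*(rational part) = [-8*j**2/29 + 19*j/8 + 4/13] / (j - a')^2.
Order-2 pole: residue = g'(a); g'(3/14 + (1/14)*sqrt(2361)) = -(8538593/16812152136)*sqrt(2361), so the residue is -(8538593/16812152136)*sqrt(2361).
List the singular points by increasing real part (a conjugate pair: the negative imaginary part first).

Radius of convergence at 0: 1/4.
At 3/14 - (1/14)*sqrt(2361): a pole of order 2; residue (8538593/16812152136)*sqrt(2361).
At -1/3: an algebraic (square-root) branch point.
At -1/4: an algebraic (square-root) branch point.
At 3/14 + (1/14)*sqrt(2361): a pole of order 2; residue -(8538593/16812152136)*sqrt(2361).


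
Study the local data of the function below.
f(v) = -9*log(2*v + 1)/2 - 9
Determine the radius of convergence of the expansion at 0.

Branch term (-9/2)*log(1 - v/(-1/2)): its argument vanishes at v = -1/2, a logarithmic branch point, modulus 1/2.
The radius of convergence is the smallest modulus among the singular points: 1/2.

The radius of convergence is 1/2.


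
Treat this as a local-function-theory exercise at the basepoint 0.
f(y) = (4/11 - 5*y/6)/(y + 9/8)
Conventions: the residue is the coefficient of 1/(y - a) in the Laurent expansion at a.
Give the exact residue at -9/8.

At the order-1 pole -9/8 set g(y) = (y - (-9/8))*f(y) = 4/11 - 5*y/6.
Simple pole: residue = g(a) at a = -9/8, which is 229/176.

The residue is 229/176.


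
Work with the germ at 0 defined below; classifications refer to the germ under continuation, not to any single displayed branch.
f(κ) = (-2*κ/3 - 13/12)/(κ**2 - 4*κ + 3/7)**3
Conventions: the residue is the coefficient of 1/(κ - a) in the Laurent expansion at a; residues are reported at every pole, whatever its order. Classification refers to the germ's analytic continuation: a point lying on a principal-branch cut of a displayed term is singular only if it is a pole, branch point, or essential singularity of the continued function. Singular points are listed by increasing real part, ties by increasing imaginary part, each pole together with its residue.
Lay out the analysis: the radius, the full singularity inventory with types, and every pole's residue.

Radius of convergence at 0: 2 - (5/7)*sqrt(7).
At 2 - (5/7)*sqrt(7): a pole of order 3; residue (1421/200000)*sqrt(7).
At 2 + (5/7)*sqrt(7): a pole of order 3; residue -(1421/200000)*sqrt(7).

Denominator factor (κ**2 - 4*κ + 3/7)^3: discriminant 100/7, real irrational roots 2 + (5/7)*sqrt(7) and 2 - (5/7)*sqrt(7); poles of order 3, moduli 2 + (5/7)*sqrt(7) and 2 - (5/7)*sqrt(7).
The radius of convergence is the smallest modulus among the singular points: 2 - (5/7)*sqrt(7).
The factor κ**2 - 4*κ + 3/7 splits as (κ - a)(κ - a') with a = 2 - (5/7)*sqrt(7), a' = 2 + (5/7)*sqrt(7). At the order-3 pole a set g(κ) = (κ - a)^3*f(κ) = [-2*κ/3 - 13/12] / (κ - a')^3.
Order-3 pole: residue = g''(a)/2; g''(2 - (5/7)*sqrt(7)) = (1421/100000)*sqrt(7), so the residue is (1421/200000)*sqrt(7).
The factor κ**2 - 4*κ + 3/7 splits as (κ - a)(κ - a') with a = 2 + (5/7)*sqrt(7), a' = 2 - (5/7)*sqrt(7). At the order-3 pole a set g(κ) = (κ - a)^3*f(κ) = [-2*κ/3 - 13/12] / (κ - a')^3.
Order-3 pole: residue = g''(a)/2; g''(2 + (5/7)*sqrt(7)) = -(1421/100000)*sqrt(7), so the residue is -(1421/200000)*sqrt(7).
List the singular points by increasing real part (a conjugate pair: the negative imaginary part first).


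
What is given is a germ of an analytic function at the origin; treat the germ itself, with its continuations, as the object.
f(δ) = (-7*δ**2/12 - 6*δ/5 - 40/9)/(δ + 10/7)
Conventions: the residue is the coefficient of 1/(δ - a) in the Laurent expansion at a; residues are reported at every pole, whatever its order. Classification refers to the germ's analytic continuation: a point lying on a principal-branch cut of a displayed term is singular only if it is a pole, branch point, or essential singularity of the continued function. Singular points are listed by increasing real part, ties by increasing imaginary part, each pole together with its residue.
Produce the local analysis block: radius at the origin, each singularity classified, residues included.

Radius of convergence at 0: 10/7.
At -10/7: a pole of order 1; residue -247/63.

Denominator factor (δ + 10/7): pole of order 1 at -10/7, modulus 10/7.
The radius of convergence is the smallest modulus among the singular points: 10/7.
At the order-1 pole -10/7 set g(δ) = (δ - (-10/7))*f(δ) = -7*δ**2/12 - 6*δ/5 - 40/9.
Simple pole: residue = g(a) at a = -10/7, which is -247/63.


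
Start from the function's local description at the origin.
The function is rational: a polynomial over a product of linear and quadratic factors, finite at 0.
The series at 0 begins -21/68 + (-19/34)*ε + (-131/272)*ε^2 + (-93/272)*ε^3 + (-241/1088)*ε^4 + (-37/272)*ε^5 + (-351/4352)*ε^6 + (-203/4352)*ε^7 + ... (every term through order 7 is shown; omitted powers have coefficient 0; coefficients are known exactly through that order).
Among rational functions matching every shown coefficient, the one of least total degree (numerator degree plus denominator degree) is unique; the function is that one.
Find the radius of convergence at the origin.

The radius of convergence is 2.

No rational of total degree below 3 reproduces all 8 coefficients; solving the [1/2] Pade equations on them gives f(ε) = (-ε - 21/17)/(ε - 2)**2, whose expansion matches every shown term.
Denominator factor (ε - 2)^2: pole of order 2 at 2, modulus 2.
The radius of convergence is the smallest modulus among the singular points: 2.


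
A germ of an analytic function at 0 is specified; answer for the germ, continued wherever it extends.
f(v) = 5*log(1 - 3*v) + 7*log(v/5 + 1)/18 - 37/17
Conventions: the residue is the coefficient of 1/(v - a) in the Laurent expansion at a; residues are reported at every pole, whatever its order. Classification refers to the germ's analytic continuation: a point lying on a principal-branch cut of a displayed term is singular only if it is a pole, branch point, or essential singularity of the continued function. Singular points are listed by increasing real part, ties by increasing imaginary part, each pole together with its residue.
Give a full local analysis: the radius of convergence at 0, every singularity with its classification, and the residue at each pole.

Radius of convergence at 0: 1/3.
At -5: a logarithmic branch point.
At 1/3: a logarithmic branch point.

Branch term (7/18)*log(1 - v/(-5)): its argument vanishes at v = -5, a logarithmic branch point, modulus 5.
Branch term (5)*log(1 - v/(1/3)): its argument vanishes at v = 1/3, a logarithmic branch point, modulus 1/3.
The radius of convergence is the smallest modulus among the singular points: 1/3.
List the singular points by increasing real part (a conjugate pair: the negative imaginary part first).


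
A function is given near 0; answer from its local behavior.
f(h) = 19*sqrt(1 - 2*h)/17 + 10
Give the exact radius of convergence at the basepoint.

Branch term (19/17)*sqrt(1 - h/(1/2)): its argument vanishes at h = 1/2, a square-root branch point, modulus 1/2.
The radius of convergence is the smallest modulus among the singular points: 1/2.

The radius of convergence is 1/2.


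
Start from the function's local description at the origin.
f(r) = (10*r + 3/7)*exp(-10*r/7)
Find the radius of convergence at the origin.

The factor exp(-10*r/7) is entire and contributes no finite singular point.
The polynomial part has no poles.
No finite singular points: the Taylor series at 0 converges everywhere.

The radius of convergence is infinite.


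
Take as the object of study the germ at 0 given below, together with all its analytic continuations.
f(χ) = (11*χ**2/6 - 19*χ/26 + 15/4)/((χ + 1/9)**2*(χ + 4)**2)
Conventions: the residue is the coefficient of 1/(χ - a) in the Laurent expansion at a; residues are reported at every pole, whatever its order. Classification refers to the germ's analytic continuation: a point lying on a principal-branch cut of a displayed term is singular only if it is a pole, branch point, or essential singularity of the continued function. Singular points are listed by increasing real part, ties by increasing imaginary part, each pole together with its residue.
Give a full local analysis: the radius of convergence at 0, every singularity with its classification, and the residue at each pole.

Denominator factor (χ + 4)^2: pole of order 2 at -4, modulus 4.
Denominator factor (χ + 1/9)^2: pole of order 2 at -1/9, modulus 1/9.
The radius of convergence is the smallest modulus among the singular points: 1/9.
At the order-2 pole -4 set g(χ) = (χ - (-4))^2*f(χ) = (11*χ**2/6 - 19*χ/26 + 15/4)/(χ + 1/9)**2.
Order-2 pole: residue = g'(a); g'(-4) = 114993/557375, so the residue is 114993/557375.
At the order-2 pole -1/9 set g(χ) = (χ - (-1/9))^2*f(χ) = (11*χ**2/6 - 19*χ/26 + 15/4)/(χ + 4)**2.
Order-2 pole: residue = g'(a); g'(-1/9) = -114993/557375, so the residue is -114993/557375.
List the singular points by increasing real part (a conjugate pair: the negative imaginary part first).

Radius of convergence at 0: 1/9.
At -4: a pole of order 2; residue 114993/557375.
At -1/9: a pole of order 2; residue -114993/557375.


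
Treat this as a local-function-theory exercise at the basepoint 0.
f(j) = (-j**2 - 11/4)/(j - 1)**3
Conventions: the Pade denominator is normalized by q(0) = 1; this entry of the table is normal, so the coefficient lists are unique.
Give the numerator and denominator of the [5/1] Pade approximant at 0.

Taylor coefficients needed (expand at 0): a_0 = 11/4, a_1 = 33/4, a_2 = 35/2, a_3 = 61/2, a_4 = 189/4, a_5 = 271/4, a_6 = 92.
Write the denominator as Q(j) = 1 + q1*j. Requiring Q*f - P = O(j^7) with deg P <= 5 kills the coefficients of j^6..j^6 in Q*f:
  j^6: a_6 + q1*a_5 = 0, i.e. 92 + (271/4)*q1 = 0.
Solving this linear system: q1 = -368/271.
The numerator is Q*f truncated at degree 5: P0 = a_0 = 11/4; P1 = a_1 + q1*a_0 = 4895/1084; P2 = a_2 + q1*a_1 = 3413/542; P3 = a_3 + q1*a_2 = 3651/542; P4 = a_4 + q1*a_3 = 6323/1084; P5 = a_5 + q1*a_4 = 3889/1084.

The Pade approximant has numerator coefficients [11/4, 4895/1084, 3413/542, 3651/542, 6323/1084, 3889/1084]; denominator coefficients [1, -368/271].


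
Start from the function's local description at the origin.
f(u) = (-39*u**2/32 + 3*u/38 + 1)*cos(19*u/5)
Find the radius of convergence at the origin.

The radius of convergence is infinite.

The factor cos(19*u/5) is entire and contributes no finite singular point.
The polynomial part has no poles.
No finite singular points: the Taylor series at 0 converges everywhere.


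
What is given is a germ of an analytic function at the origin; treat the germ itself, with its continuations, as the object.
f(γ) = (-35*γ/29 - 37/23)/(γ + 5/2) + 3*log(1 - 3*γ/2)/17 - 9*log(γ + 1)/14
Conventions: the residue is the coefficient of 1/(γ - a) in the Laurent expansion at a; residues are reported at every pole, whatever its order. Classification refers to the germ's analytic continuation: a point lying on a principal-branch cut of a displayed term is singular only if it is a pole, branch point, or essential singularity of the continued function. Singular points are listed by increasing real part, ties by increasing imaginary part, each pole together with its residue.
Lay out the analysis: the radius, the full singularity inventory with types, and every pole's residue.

Denominator factor (γ + 5/2): pole of order 1 at -5/2, modulus 5/2.
Branch term (3/17)*log(1 - γ/(2/3)): its argument vanishes at γ = 2/3, a logarithmic branch point, modulus 2/3.
Branch term (-9/14)*log(1 - γ/(-1)): its argument vanishes at γ = -1, a logarithmic branch point, modulus 1.
The radius of convergence is the smallest modulus among the singular points: 2/3.
The branch terms are analytic at -5/2 and contribute nothing to the residue; only the rational part matters.
At the order-1 pole -5/2 set g(γ) = (γ - (-5/2))*(rational part) = -35*γ/29 - 37/23.
Simple pole: residue = g(a) at a = -5/2, which is 1879/1334.
List the singular points by increasing real part (a conjugate pair: the negative imaginary part first).

Radius of convergence at 0: 2/3.
At -5/2: a pole of order 1; residue 1879/1334.
At -1: a logarithmic branch point.
At 2/3: a logarithmic branch point.


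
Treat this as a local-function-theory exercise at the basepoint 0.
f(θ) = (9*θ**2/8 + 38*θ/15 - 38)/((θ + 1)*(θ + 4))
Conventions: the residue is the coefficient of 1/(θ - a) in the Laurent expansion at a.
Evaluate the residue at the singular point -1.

The residue is -4729/360.

At the order-1 pole -1 set g(θ) = (θ - (-1))*f(θ) = (9*θ**2/8 + 38*θ/15 - 38)/(θ + 4).
Simple pole: residue = g(a) at a = -1, which is -4729/360.


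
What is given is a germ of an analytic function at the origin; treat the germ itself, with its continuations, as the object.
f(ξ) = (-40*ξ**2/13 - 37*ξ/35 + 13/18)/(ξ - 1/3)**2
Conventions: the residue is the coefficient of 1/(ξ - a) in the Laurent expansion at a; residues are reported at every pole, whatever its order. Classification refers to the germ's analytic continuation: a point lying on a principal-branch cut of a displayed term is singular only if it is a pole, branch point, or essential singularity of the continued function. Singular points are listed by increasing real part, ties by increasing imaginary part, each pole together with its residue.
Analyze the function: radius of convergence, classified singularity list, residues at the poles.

Denominator factor (ξ - 1/3)^2: pole of order 2 at 1/3, modulus 1/3.
The radius of convergence is the smallest modulus among the singular points: 1/3.
At the order-2 pole 1/3 set g(ξ) = (ξ - (1/3))^2*f(ξ) = -40*ξ**2/13 - 37*ξ/35 + 13/18.
Order-2 pole: residue = g'(a); g'(1/3) = -4243/1365, so the residue is -4243/1365.

Radius of convergence at 0: 1/3.
At 1/3: a pole of order 2; residue -4243/1365.


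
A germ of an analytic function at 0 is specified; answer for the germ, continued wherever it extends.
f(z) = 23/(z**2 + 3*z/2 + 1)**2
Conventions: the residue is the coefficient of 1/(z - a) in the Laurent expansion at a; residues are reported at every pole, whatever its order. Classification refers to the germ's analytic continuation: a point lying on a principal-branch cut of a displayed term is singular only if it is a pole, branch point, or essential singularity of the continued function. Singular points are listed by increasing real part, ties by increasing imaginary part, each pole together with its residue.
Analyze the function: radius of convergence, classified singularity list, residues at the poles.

Denominator factor (z**2 + 3*z/2 + 1)^2: discriminant -7/4, complex-conjugate roots (-3/4) + ((1/4)*sqrt(7))*i and (-3/4) - ((1/4)*sqrt(7))*i; poles of order 2, moduli 1 and 1.
The radius of convergence is the smallest modulus among the singular points: 1.
The factor z**2 + 3*z/2 + 1 splits as (z - a)(z - a') with a = (-3/4) - ((1/4)*sqrt(7))*i, a' = (-3/4) + ((1/4)*sqrt(7))*i. At the order-2 pole a set g(z) = (z - a)^2*f(z) = [23] / (z - a')^2.
Order-2 pole: residue = g'(a); g'((-3/4) - ((1/4)*sqrt(7))*i) = ((368/49)*sqrt(7))*i, so the residue is ((368/49)*sqrt(7))*i.
The factor z**2 + 3*z/2 + 1 splits as (z - a)(z - a') with a = (-3/4) + ((1/4)*sqrt(7))*i, a' = (-3/4) - ((1/4)*sqrt(7))*i. At the order-2 pole a set g(z) = (z - a)^2*f(z) = [23] / (z - a')^2.
Order-2 pole: residue = g'(a); g'((-3/4) + ((1/4)*sqrt(7))*i) = -((368/49)*sqrt(7))*i, so the residue is -((368/49)*sqrt(7))*i.
List the singular points by increasing real part (a conjugate pair: the negative imaginary part first).

Radius of convergence at 0: 1.
At (-3/4) - ((1/4)*sqrt(7))*i: a pole of order 2; residue ((368/49)*sqrt(7))*i.
At (-3/4) + ((1/4)*sqrt(7))*i: a pole of order 2; residue -((368/49)*sqrt(7))*i.


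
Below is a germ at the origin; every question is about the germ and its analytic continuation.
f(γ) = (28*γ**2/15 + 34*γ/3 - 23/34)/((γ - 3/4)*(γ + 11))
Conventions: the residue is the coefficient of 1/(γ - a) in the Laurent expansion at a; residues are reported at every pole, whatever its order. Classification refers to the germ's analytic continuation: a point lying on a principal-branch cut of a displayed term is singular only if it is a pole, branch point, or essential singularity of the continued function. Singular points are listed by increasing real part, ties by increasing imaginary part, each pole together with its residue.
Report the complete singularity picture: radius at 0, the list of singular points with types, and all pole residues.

Radius of convergence at 0: 3/4.
At -11: a pole of order 1; residue -34178/3995.
At 3/4: a pole of order 1; residue 3017/3995.

Denominator factor (γ - 3/4): pole of order 1 at 3/4, modulus 3/4.
Denominator factor (γ + 11): pole of order 1 at -11, modulus 11.
The radius of convergence is the smallest modulus among the singular points: 3/4.
At the order-1 pole -11 set g(γ) = (γ - (-11))*f(γ) = (28*γ**2/15 + 34*γ/3 - 23/34)/(γ - 3/4).
Simple pole: residue = g(a) at a = -11, which is -34178/3995.
At the order-1 pole 3/4 set g(γ) = (γ - (3/4))*f(γ) = (28*γ**2/15 + 34*γ/3 - 23/34)/(γ + 11).
Simple pole: residue = g(a) at a = 3/4, which is 3017/3995.
List the singular points by increasing real part (a conjugate pair: the negative imaginary part first).


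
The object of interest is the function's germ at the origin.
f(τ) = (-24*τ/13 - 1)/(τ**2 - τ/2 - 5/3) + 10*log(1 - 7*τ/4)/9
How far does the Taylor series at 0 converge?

Denominator factor (τ**2 - τ/2 - 5/3): discriminant 83/12, real irrational roots 1/4 + (1/12)*sqrt(249) and 1/4 - (1/12)*sqrt(249); poles of order 1, moduli 1/4 + (1/12)*sqrt(249) and -1/4 + (1/12)*sqrt(249).
Branch term (10/9)*log(1 - τ/(4/7)): its argument vanishes at τ = 4/7, a logarithmic branch point, modulus 4/7.
The radius of convergence is the smallest modulus among the singular points: 4/7.

The radius of convergence is 4/7.


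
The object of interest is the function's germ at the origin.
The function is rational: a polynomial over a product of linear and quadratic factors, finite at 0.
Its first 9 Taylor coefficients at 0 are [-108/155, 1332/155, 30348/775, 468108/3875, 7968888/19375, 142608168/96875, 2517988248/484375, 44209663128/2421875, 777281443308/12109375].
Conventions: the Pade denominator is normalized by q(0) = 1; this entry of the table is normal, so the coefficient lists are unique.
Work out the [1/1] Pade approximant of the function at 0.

Taylor coefficients needed (read off): a_0 = -108/155, a_1 = 1332/155, a_2 = 30348/775.
Write the denominator as Q(σ) = 1 + q1*σ. Requiring Q*f - P = O(σ^3) with deg P <= 1 kills the coefficients of σ^2..σ^2 in Q*f:
  σ^2: a_2 + q1*a_1 = 0, i.e. 30348/775 + (1332/155)*q1 = 0.
Solving this linear system: q1 = -843/185.
The numerator is Q*f truncated at degree 1: P0 = a_0 = -108/155; P1 = a_1 + q1*a_0 = 337464/28675.

The Pade approximant has numerator coefficients [-108/155, 337464/28675]; denominator coefficients [1, -843/185].


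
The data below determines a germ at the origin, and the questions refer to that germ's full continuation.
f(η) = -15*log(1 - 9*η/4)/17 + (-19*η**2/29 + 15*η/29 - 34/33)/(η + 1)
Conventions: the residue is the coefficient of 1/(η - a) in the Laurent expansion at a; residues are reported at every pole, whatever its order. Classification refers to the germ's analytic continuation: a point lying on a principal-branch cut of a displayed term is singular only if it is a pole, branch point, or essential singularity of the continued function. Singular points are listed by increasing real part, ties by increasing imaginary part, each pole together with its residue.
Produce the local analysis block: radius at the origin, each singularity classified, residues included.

Denominator factor (η + 1): pole of order 1 at -1, modulus 1.
Branch term (-15/17)*log(1 - η/(4/9)): its argument vanishes at η = 4/9, a logarithmic branch point, modulus 4/9.
The radius of convergence is the smallest modulus among the singular points: 4/9.
The branch term is analytic at -1 and contributes nothing to the residue; only the rational part matters.
At the order-1 pole -1 set g(η) = (η - (-1))*(rational part) = -19*η**2/29 + 15*η/29 - 34/33.
Simple pole: residue = g(a) at a = -1, which is -2108/957.
List the singular points by increasing real part (a conjugate pair: the negative imaginary part first).

Radius of convergence at 0: 4/9.
At -1: a pole of order 1; residue -2108/957.
At 4/9: a logarithmic branch point.


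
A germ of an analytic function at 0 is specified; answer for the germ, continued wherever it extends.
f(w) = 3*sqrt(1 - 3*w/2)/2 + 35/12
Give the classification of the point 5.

There is no denominator, hence no pole anywhere.
Branch term sqrt(1 - w/(2/3)): argument at 5 is -13/2, nonzero, so 5 is not its branch point (a point on a principal cut is still regular for the continued germ).
So the germ continues analytically to 5.

The point is a regular point.


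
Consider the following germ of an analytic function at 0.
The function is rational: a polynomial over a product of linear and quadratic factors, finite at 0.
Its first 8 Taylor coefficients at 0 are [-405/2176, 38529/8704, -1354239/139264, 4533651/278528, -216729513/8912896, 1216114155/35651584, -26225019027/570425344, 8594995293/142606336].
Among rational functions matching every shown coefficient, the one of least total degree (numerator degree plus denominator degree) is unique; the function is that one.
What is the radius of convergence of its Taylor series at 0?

The radius of convergence is 8/9.

No rational of total degree below 3 reproduces all 8 coefficients; solving the [1/2] Pade equations on them gives f(τ) = (19*τ/6 - 5/34)/(τ + 8/9)**2, whose expansion matches every shown term.
Denominator factor (τ + 8/9)^2: pole of order 2 at -8/9, modulus 8/9.
The radius of convergence is the smallest modulus among the singular points: 8/9.


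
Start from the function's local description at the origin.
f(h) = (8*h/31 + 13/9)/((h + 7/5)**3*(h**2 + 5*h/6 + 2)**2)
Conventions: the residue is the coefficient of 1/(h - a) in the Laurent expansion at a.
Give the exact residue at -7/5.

The residue is 146773612500/955471606351.

At the order-3 pole -7/5 set g(h) = (h - (-7/5))^3*f(h) = (8*h/31 + 13/9)/(h**2 + 5*h/6 + 2)**2.
Order-3 pole: residue = g''(a)/2; g''(-7/5) = 293547225000/955471606351, so the residue is 146773612500/955471606351.


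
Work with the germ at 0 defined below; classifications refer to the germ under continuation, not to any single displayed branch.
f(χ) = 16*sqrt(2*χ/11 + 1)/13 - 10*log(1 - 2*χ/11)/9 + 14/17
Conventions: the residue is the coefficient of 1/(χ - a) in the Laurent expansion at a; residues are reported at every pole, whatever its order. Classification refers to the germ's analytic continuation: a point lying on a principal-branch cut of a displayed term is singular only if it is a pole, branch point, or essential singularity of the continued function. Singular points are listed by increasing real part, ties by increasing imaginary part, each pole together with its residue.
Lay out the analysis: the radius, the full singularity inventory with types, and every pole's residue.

Branch term (16/13)*sqrt(1 - χ/(-11/2)): its argument vanishes at χ = -11/2, a square-root branch point, modulus 11/2.
Branch term (-10/9)*log(1 - χ/(11/2)): its argument vanishes at χ = 11/2, a logarithmic branch point, modulus 11/2.
The radius of convergence is the smallest modulus among the singular points: 11/2.
List the singular points by increasing real part (a conjugate pair: the negative imaginary part first).

Radius of convergence at 0: 11/2.
At -11/2: an algebraic (square-root) branch point.
At 11/2: a logarithmic branch point.


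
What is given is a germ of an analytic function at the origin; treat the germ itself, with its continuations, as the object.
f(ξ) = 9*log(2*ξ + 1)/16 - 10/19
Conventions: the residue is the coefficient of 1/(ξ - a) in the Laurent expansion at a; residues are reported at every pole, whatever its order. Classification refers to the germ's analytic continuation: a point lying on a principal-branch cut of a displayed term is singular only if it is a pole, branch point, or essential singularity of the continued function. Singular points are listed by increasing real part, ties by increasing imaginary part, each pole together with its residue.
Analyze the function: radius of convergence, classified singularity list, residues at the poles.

Radius of convergence at 0: 1/2.
At -1/2: a logarithmic branch point.

Branch term (9/16)*log(1 - ξ/(-1/2)): its argument vanishes at ξ = -1/2, a logarithmic branch point, modulus 1/2.
The radius of convergence is the smallest modulus among the singular points: 1/2.


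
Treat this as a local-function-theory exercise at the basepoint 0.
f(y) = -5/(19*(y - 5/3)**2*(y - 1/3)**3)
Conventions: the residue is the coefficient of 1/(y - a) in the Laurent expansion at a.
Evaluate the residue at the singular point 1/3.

At the order-3 pole 1/3 set g(y) = (y - (1/3))^3*f(y) = -5/(19*(y - 5/3)**2).
Order-3 pole: residue = g''(a)/2; g''(1/3) = -1215/2432, so the residue is -1215/4864.

The residue is -1215/4864.


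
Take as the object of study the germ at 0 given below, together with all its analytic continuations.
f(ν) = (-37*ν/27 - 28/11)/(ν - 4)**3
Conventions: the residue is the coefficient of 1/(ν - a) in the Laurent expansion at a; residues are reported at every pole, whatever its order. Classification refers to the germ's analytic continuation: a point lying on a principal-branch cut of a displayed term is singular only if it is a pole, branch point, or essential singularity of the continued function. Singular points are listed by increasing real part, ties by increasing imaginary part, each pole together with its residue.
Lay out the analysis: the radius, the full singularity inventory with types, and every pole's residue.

Denominator factor (ν - 4)^3: pole of order 3 at 4, modulus 4.
The radius of convergence is the smallest modulus among the singular points: 4.
At the order-3 pole 4 set g(ν) = (ν - (4))^3*f(ν) = -37*ν/27 - 28/11.
Order-3 pole: residue = g''(a)/2; g''(4) = 0, so the residue is 0.

Radius of convergence at 0: 4.
At 4: a pole of order 3; residue 0.


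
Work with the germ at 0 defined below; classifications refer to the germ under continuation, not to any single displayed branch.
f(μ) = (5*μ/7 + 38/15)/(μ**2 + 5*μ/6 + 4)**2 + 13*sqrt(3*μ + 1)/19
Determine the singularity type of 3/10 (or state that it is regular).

The point is a regular point.

Denominator factors: μ**2 + 5*μ/6 + 4 = 217/50 at μ = 3/10 — none vanishes.
Branch term sqrt(1 - μ/(-1/3)): argument at 3/10 is 19/10, nonzero, so 3/10 is not its branch point (a point on a principal cut is still regular for the continued germ).
So the germ continues analytically to 3/10.


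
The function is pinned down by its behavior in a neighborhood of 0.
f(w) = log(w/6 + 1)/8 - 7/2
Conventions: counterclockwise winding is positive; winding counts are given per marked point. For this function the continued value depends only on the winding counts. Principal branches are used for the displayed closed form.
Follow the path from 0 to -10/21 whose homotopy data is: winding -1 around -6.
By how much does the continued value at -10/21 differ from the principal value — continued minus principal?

Continued minus principal equals -(1/4)*pi*i.

The rational part is single-valued and drops out of the difference; each branch term changes only by its own monodromy.
(1/8)*log(1 - w/(-6)): each positive loop around -6 adds 2*pi*i to the log, so winding -1 contributes (1/8)*(-1)*2*pi*i = -(1/4)*pi*i.
Summing the contributions at w = -10/21 gives -(1/4)*pi*i.
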